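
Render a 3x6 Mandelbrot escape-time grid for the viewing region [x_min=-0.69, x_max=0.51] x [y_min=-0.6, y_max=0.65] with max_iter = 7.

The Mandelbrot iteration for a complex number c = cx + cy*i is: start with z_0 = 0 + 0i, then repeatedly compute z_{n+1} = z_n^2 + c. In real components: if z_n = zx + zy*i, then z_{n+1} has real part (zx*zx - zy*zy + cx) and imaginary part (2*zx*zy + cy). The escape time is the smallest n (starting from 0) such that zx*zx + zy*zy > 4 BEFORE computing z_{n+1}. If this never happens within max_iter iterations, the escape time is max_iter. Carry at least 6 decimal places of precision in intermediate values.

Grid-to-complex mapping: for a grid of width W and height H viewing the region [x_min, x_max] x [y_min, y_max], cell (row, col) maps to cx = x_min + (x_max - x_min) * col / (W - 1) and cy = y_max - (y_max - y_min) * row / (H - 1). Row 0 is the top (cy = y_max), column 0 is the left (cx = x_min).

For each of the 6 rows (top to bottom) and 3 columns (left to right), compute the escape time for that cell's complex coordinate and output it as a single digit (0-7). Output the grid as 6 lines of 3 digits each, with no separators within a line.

Answer: 674
775
775
775
775
674

Derivation:
(row=0, col=0): c = -0.6900 + 0.6500i → escape time 6
(row=0, col=1): c = -0.0900 + 0.6500i → escape time 7
(row=0, col=2): c = 0.5100 + 0.6500i → escape time 4
(row=1, col=0): c = -0.6900 + 0.4000i → escape time 7
(row=1, col=1): c = -0.0900 + 0.4000i → escape time 7
(row=1, col=2): c = 0.5100 + 0.4000i → escape time 5
(row=2, col=0): c = -0.6900 + 0.1500i → escape time 7
(row=2, col=1): c = -0.0900 + 0.1500i → escape time 7
(row=2, col=2): c = 0.5100 + 0.1500i → escape time 5
(row=3, col=0): c = -0.6900 + -0.1000i → escape time 7
(row=3, col=1): c = -0.0900 + -0.1000i → escape time 7
(row=3, col=2): c = 0.5100 + -0.1000i → escape time 5
(row=4, col=0): c = -0.6900 + -0.3500i → escape time 7
(row=4, col=1): c = -0.0900 + -0.3500i → escape time 7
(row=4, col=2): c = 0.5100 + -0.3500i → escape time 5
(row=5, col=0): c = -0.6900 + -0.6000i → escape time 6
(row=5, col=1): c = -0.0900 + -0.6000i → escape time 7
(row=5, col=2): c = 0.5100 + -0.6000i → escape time 4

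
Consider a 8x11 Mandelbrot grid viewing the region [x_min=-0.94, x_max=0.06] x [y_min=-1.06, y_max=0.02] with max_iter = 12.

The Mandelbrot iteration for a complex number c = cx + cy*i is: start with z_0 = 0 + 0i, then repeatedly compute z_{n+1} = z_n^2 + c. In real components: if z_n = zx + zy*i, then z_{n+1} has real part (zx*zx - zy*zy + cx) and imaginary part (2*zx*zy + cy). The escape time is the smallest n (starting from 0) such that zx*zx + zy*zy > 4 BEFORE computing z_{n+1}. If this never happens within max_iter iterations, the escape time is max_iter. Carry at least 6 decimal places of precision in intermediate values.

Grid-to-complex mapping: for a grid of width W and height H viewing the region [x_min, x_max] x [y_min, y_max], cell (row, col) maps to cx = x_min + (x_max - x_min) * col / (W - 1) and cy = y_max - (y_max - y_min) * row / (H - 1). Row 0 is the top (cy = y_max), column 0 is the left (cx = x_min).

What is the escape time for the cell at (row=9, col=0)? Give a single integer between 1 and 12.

Answer: 3

Derivation:
z_0 = 0 + 0i, c = -0.9400 + -0.9520i
Iter 1: z = -0.9400 + -0.9520i, |z|^2 = 1.7899
Iter 2: z = -0.9627 + 0.8378i, |z|^2 = 1.6286
Iter 3: z = -0.7150 + -2.5650i, |z|^2 = 7.0907
Escaped at iteration 3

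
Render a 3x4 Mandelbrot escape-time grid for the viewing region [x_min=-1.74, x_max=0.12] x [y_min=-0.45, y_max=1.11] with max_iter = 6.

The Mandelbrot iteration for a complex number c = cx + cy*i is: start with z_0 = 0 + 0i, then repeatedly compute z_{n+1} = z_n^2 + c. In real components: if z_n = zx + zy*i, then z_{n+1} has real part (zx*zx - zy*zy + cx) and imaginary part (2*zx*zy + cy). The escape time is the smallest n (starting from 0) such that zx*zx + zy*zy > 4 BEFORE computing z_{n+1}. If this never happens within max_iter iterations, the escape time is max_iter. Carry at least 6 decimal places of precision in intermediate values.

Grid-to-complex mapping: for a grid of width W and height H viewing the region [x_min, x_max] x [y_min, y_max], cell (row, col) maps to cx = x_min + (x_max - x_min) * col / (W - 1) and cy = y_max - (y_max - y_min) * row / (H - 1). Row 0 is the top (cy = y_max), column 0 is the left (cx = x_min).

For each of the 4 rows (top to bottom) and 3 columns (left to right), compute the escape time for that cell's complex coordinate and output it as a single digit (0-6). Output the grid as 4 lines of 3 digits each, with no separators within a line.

Answer: 134
356
666
366

Derivation:
(row=0, col=0): c = -1.7400 + 1.1100i → escape time 1
(row=0, col=1): c = -0.8100 + 1.1100i → escape time 3
(row=0, col=2): c = 0.1200 + 1.1100i → escape time 4
(row=1, col=0): c = -1.7400 + 0.5900i → escape time 3
(row=1, col=1): c = -0.8100 + 0.5900i → escape time 5
(row=1, col=2): c = 0.1200 + 0.5900i → escape time 6
(row=2, col=0): c = -1.7400 + 0.0700i → escape time 6
(row=2, col=1): c = -0.8100 + 0.0700i → escape time 6
(row=2, col=2): c = 0.1200 + 0.0700i → escape time 6
(row=3, col=0): c = -1.7400 + -0.4500i → escape time 3
(row=3, col=1): c = -0.8100 + -0.4500i → escape time 6
(row=3, col=2): c = 0.1200 + -0.4500i → escape time 6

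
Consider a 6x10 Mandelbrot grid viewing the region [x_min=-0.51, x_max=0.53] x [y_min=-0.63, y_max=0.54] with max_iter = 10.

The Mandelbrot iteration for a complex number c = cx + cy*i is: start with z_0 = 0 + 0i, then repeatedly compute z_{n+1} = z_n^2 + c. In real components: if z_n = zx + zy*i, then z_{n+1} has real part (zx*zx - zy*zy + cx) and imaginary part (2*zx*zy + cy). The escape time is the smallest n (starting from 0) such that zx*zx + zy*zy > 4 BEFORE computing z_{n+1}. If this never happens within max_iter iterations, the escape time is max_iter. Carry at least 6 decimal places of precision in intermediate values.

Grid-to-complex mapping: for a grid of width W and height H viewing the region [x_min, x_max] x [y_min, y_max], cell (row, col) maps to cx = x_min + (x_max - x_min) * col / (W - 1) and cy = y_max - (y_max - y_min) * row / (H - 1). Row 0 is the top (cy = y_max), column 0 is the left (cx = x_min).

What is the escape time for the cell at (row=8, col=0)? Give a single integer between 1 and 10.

z_0 = 0 + 0i, c = -0.5100 + -0.5000i
Iter 1: z = -0.5100 + -0.5000i, |z|^2 = 0.5101
Iter 2: z = -0.4999 + 0.0100i, |z|^2 = 0.2500
Iter 3: z = -0.2602 + -0.5100i, |z|^2 = 0.3278
Iter 4: z = -0.7024 + -0.2346i, |z|^2 = 0.5484
Iter 5: z = -0.0717 + -0.1704i, |z|^2 = 0.0342
Iter 6: z = -0.5339 + -0.4756i, |z|^2 = 0.5112
Iter 7: z = -0.4511 + 0.0078i, |z|^2 = 0.2036
Iter 8: z = -0.3066 + -0.5071i, |z|^2 = 0.3511
Iter 9: z = -0.6731 + -0.1891i, |z|^2 = 0.4889

Answer: 10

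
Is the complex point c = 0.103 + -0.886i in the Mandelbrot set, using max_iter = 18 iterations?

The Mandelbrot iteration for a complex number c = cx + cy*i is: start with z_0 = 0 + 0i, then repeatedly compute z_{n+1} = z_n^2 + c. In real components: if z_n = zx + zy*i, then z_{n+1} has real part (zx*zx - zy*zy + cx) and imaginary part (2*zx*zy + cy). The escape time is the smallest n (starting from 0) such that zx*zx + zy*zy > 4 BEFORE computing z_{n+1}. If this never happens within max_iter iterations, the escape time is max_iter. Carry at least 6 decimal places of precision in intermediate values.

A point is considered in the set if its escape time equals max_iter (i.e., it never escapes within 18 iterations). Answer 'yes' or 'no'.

z_0 = 0 + 0i, c = 0.1030 + -0.8860i
Iter 1: z = 0.1030 + -0.8860i, |z|^2 = 0.7956
Iter 2: z = -0.6714 + -1.0685i, |z|^2 = 1.5925
Iter 3: z = -0.5880 + 0.5488i, |z|^2 = 0.6469
Iter 4: z = 0.1475 + -1.5313i, |z|^2 = 2.3667
Iter 5: z = -2.2202 + -1.3379i, |z|^2 = 6.7191
Escaped at iteration 5

Answer: no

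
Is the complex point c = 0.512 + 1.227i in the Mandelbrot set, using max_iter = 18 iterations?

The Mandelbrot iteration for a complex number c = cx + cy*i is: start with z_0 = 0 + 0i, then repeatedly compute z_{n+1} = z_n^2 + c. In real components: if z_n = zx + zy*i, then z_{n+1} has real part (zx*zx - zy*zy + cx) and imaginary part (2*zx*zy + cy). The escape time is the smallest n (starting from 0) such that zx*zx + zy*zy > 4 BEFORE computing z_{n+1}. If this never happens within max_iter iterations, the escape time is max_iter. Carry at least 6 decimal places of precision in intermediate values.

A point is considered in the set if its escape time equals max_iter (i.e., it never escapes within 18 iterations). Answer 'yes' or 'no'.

Answer: no

Derivation:
z_0 = 0 + 0i, c = 0.5120 + 1.2270i
Iter 1: z = 0.5120 + 1.2270i, |z|^2 = 1.7677
Iter 2: z = -0.7314 + 2.4834i, |z|^2 = 6.7024
Escaped at iteration 2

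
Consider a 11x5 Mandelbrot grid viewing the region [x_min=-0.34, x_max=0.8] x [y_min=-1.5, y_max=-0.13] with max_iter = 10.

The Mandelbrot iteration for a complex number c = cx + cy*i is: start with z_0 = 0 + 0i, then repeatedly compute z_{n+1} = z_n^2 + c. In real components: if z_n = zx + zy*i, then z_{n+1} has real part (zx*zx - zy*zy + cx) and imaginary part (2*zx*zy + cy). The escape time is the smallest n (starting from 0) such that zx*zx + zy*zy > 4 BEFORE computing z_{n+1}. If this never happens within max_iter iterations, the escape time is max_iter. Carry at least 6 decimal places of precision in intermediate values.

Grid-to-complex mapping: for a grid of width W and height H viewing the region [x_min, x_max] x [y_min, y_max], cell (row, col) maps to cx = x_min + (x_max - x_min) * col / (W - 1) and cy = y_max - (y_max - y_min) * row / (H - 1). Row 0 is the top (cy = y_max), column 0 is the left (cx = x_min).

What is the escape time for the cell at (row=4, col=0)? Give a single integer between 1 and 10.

z_0 = 0 + 0i, c = -0.3400 + -1.5000i
Iter 1: z = -0.3400 + -1.5000i, |z|^2 = 2.3656
Iter 2: z = -2.4744 + -0.4800i, |z|^2 = 6.3531
Escaped at iteration 2

Answer: 2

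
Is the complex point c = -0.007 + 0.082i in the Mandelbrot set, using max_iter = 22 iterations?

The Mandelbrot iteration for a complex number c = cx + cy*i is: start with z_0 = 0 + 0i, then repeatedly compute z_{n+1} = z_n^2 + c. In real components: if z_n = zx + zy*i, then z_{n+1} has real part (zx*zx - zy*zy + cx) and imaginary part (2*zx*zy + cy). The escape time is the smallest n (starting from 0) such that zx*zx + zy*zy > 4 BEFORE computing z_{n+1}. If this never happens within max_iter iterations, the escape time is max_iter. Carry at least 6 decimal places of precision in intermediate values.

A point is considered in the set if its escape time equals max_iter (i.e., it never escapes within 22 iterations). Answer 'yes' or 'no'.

z_0 = 0 + 0i, c = -0.0070 + 0.0820i
Iter 1: z = -0.0070 + 0.0820i, |z|^2 = 0.0068
Iter 2: z = -0.0137 + 0.0809i, |z|^2 = 0.0067
Iter 3: z = -0.0134 + 0.0798i, |z|^2 = 0.0065
Iter 4: z = -0.0132 + 0.0799i, |z|^2 = 0.0066
Iter 5: z = -0.0132 + 0.0799i, |z|^2 = 0.0066
Iter 6: z = -0.0132 + 0.0799i, |z|^2 = 0.0066
Iter 7: z = -0.0132 + 0.0799i, |z|^2 = 0.0066
Iter 8: z = -0.0132 + 0.0799i, |z|^2 = 0.0066
Iter 9: z = -0.0132 + 0.0799i, |z|^2 = 0.0066
Iter 10: z = -0.0132 + 0.0799i, |z|^2 = 0.0066
Iter 11: z = -0.0132 + 0.0799i, |z|^2 = 0.0066
Iter 12: z = -0.0132 + 0.0799i, |z|^2 = 0.0066
Iter 13: z = -0.0132 + 0.0799i, |z|^2 = 0.0066
Iter 14: z = -0.0132 + 0.0799i, |z|^2 = 0.0066
Iter 15: z = -0.0132 + 0.0799i, |z|^2 = 0.0066
Iter 16: z = -0.0132 + 0.0799i, |z|^2 = 0.0066
Iter 17: z = -0.0132 + 0.0799i, |z|^2 = 0.0066
Iter 18: z = -0.0132 + 0.0799i, |z|^2 = 0.0066
Iter 19: z = -0.0132 + 0.0799i, |z|^2 = 0.0066
Iter 20: z = -0.0132 + 0.0799i, |z|^2 = 0.0066
Iter 21: z = -0.0132 + 0.0799i, |z|^2 = 0.0066
Did not escape in 22 iterations → in set

Answer: yes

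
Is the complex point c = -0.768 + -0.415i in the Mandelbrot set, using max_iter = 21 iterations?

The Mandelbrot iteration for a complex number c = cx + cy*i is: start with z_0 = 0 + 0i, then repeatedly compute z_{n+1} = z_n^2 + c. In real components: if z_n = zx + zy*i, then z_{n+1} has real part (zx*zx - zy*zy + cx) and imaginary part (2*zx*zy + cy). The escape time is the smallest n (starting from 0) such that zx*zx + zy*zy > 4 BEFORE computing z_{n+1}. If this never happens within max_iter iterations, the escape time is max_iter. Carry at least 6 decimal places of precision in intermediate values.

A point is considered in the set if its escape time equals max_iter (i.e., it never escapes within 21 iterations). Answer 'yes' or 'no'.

Answer: no

Derivation:
z_0 = 0 + 0i, c = -0.7680 + -0.4150i
Iter 1: z = -0.7680 + -0.4150i, |z|^2 = 0.7620
Iter 2: z = -0.3504 + 0.2224i, |z|^2 = 0.1723
Iter 3: z = -0.6947 + -0.5709i, |z|^2 = 0.8085
Iter 4: z = -0.6113 + 0.3782i, |z|^2 = 0.5167
Iter 5: z = -0.5373 + -0.8774i, |z|^2 = 1.0585
Iter 6: z = -1.2491 + 0.5279i, |z|^2 = 1.8388
Iter 7: z = 0.5135 + -1.7337i, |z|^2 = 3.2695
Iter 8: z = -3.5101 + -2.1955i, |z|^2 = 17.1413
Escaped at iteration 8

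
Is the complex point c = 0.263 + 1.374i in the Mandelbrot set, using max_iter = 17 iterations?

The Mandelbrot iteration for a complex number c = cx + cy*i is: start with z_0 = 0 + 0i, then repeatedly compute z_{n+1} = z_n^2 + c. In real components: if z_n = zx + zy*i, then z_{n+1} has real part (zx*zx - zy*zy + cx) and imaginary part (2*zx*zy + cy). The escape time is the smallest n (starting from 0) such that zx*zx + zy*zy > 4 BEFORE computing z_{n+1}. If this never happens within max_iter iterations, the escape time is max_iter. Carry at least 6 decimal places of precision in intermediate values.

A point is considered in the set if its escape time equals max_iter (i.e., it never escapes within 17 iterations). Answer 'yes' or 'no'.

z_0 = 0 + 0i, c = 0.2630 + 1.3740i
Iter 1: z = 0.2630 + 1.3740i, |z|^2 = 1.9570
Iter 2: z = -1.5557 + 2.0967i, |z|^2 = 6.8165
Escaped at iteration 2

Answer: no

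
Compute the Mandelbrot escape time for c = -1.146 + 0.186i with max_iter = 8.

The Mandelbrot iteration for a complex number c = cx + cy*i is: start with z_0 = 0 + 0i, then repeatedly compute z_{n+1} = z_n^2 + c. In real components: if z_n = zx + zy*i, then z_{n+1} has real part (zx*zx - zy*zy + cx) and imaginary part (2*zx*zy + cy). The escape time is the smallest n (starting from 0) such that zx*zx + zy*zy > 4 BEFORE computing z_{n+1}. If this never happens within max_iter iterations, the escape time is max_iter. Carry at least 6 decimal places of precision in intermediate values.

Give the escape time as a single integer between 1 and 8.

z_0 = 0 + 0i, c = -1.1460 + 0.1860i
Iter 1: z = -1.1460 + 0.1860i, |z|^2 = 1.3479
Iter 2: z = 0.1327 + -0.2403i, |z|^2 = 0.0754
Iter 3: z = -1.1861 + 0.1222i, |z|^2 = 1.4219
Iter 4: z = 0.2460 + -0.1039i, |z|^2 = 0.0713
Iter 5: z = -1.0963 + 0.1349i, |z|^2 = 1.2200
Iter 6: z = 0.0377 + -0.1097i, |z|^2 = 0.0135
Iter 7: z = -1.1566 + 0.1777i, |z|^2 = 1.3694

Answer: 8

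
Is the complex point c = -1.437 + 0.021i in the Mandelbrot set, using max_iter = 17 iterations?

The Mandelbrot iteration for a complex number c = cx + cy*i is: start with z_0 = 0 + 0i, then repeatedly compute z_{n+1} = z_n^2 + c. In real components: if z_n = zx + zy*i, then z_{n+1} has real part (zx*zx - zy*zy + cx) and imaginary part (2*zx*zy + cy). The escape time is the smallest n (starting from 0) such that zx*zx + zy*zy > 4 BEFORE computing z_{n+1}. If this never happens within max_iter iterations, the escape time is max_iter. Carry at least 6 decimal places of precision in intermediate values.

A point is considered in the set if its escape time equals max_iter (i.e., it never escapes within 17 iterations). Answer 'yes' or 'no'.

Answer: no

Derivation:
z_0 = 0 + 0i, c = -1.4370 + 0.0210i
Iter 1: z = -1.4370 + 0.0210i, |z|^2 = 2.0654
Iter 2: z = 0.6275 + -0.0394i, |z|^2 = 0.3953
Iter 3: z = -1.0448 + -0.0284i, |z|^2 = 1.0923
Iter 4: z = -0.3463 + 0.0803i, |z|^2 = 0.1264
Iter 5: z = -1.3235 + -0.0346i, |z|^2 = 1.7529
Iter 6: z = 0.3135 + 0.1127i, |z|^2 = 0.1110
Iter 7: z = -1.3514 + 0.0917i, |z|^2 = 1.8346
Iter 8: z = 0.3808 + -0.2267i, |z|^2 = 0.1964
Iter 9: z = -1.3434 + -0.1517i, |z|^2 = 1.8277
Iter 10: z = 0.3446 + 0.4285i, |z|^2 = 0.3024
Iter 11: z = -1.5019 + 0.3164i, |z|^2 = 2.3557
Iter 12: z = 0.7185 + -0.9293i, |z|^2 = 1.3799
Iter 13: z = -1.7844 + -1.3145i, |z|^2 = 4.9119
Escaped at iteration 13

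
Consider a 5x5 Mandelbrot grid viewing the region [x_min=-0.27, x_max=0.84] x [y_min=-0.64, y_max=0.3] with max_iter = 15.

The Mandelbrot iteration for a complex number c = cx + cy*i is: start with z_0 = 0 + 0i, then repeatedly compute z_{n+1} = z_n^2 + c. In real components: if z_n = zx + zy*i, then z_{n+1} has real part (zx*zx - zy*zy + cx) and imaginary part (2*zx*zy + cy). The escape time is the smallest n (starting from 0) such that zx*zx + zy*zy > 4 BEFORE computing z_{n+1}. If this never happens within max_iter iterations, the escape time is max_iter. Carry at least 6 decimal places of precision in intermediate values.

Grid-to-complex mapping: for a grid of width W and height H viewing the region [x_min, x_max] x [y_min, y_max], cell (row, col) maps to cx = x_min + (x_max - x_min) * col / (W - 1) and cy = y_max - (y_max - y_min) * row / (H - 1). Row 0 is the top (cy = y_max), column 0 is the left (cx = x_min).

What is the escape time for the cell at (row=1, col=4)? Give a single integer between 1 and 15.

Answer: 3

Derivation:
z_0 = 0 + 0i, c = 0.8400 + 0.0650i
Iter 1: z = 0.8400 + 0.0650i, |z|^2 = 0.7098
Iter 2: z = 1.5414 + 0.1742i, |z|^2 = 2.4062
Iter 3: z = 3.1855 + 0.6020i, |z|^2 = 10.5098
Escaped at iteration 3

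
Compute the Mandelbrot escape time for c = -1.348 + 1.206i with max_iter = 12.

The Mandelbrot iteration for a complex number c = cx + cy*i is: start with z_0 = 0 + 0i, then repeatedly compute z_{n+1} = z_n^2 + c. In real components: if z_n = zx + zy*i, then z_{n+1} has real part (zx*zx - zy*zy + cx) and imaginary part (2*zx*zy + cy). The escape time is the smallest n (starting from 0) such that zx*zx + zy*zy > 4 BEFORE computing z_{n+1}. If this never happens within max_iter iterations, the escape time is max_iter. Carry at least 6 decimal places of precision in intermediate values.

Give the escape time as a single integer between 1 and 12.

z_0 = 0 + 0i, c = -1.3480 + 1.2060i
Iter 1: z = -1.3480 + 1.2060i, |z|^2 = 3.2715
Iter 2: z = -0.9853 + -2.0454i, |z|^2 = 5.1544
Escaped at iteration 2

Answer: 2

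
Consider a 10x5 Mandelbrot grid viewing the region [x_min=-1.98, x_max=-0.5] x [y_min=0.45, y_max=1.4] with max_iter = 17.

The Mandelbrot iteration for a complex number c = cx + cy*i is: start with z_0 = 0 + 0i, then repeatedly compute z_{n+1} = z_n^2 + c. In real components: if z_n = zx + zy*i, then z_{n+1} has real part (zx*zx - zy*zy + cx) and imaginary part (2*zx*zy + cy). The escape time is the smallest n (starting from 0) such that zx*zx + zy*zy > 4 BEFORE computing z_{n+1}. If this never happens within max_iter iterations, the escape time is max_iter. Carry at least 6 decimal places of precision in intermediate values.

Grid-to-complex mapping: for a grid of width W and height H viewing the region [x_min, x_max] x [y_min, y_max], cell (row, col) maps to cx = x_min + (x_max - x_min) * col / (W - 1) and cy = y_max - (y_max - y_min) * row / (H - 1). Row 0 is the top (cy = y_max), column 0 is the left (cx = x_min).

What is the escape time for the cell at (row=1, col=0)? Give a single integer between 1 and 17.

Answer: 1

Derivation:
z_0 = 0 + 0i, c = -1.9800 + 1.1625i
Iter 1: z = -1.9800 + 1.1625i, |z|^2 = 5.2718
Escaped at iteration 1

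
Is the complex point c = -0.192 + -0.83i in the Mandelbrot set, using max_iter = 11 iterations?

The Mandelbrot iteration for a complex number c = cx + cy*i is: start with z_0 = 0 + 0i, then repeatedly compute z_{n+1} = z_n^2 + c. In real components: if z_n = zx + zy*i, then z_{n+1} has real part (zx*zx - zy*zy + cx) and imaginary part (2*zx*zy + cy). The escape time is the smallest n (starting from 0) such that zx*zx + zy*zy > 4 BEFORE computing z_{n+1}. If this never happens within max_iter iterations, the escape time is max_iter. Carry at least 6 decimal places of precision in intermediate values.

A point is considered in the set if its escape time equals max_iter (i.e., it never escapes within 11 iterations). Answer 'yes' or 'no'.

Answer: yes

Derivation:
z_0 = 0 + 0i, c = -0.1920 + -0.8300i
Iter 1: z = -0.1920 + -0.8300i, |z|^2 = 0.7258
Iter 2: z = -0.8440 + -0.5113i, |z|^2 = 0.9738
Iter 3: z = 0.2590 + 0.0331i, |z|^2 = 0.0682
Iter 4: z = -0.1260 + -0.8129i, |z|^2 = 0.6766
Iter 5: z = -0.8369 + -0.6251i, |z|^2 = 1.0911
Iter 6: z = 0.1176 + 0.2163i, |z|^2 = 0.0606
Iter 7: z = -0.2250 + -0.7791i, |z|^2 = 0.6577
Iter 8: z = -0.7484 + -0.4794i, |z|^2 = 0.7900
Iter 9: z = 0.1383 + -0.1123i, |z|^2 = 0.0317
Iter 10: z = -0.1855 + -0.8611i, |z|^2 = 0.7758
Did not escape in 11 iterations → in set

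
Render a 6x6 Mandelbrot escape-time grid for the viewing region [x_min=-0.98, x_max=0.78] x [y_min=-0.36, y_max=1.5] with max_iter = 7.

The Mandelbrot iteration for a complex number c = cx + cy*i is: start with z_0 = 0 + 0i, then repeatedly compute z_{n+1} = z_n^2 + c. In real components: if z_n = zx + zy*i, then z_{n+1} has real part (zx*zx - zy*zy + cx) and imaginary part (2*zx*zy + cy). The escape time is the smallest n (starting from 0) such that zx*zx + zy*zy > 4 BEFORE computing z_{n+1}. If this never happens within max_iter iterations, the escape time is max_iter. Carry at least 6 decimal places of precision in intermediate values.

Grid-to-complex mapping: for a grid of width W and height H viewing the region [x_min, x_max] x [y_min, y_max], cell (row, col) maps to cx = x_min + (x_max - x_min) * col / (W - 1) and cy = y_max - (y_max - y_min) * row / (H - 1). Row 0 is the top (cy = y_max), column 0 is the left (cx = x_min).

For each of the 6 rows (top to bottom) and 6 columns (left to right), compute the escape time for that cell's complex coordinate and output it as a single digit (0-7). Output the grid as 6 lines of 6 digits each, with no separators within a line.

(row=0, col=0): c = -0.9800 + 1.5000i → escape time 2
(row=0, col=1): c = -0.6280 + 1.5000i → escape time 2
(row=0, col=2): c = -0.2760 + 1.5000i → escape time 2
(row=0, col=3): c = 0.0760 + 1.5000i → escape time 2
(row=0, col=4): c = 0.4280 + 1.5000i → escape time 2
(row=0, col=5): c = 0.7800 + 1.5000i → escape time 2
(row=1, col=0): c = -0.9800 + 1.1280i → escape time 3
(row=1, col=1): c = -0.6280 + 1.1280i → escape time 3
(row=1, col=2): c = -0.2760 + 1.1280i → escape time 4
(row=1, col=3): c = 0.0760 + 1.1280i → escape time 4
(row=1, col=4): c = 0.4280 + 1.1280i → escape time 2
(row=1, col=5): c = 0.7800 + 1.1280i → escape time 2
(row=2, col=0): c = -0.9800 + 0.7560i → escape time 4
(row=2, col=1): c = -0.6280 + 0.7560i → escape time 5
(row=2, col=2): c = -0.2760 + 0.7560i → escape time 7
(row=2, col=3): c = 0.0760 + 0.7560i → escape time 7
(row=2, col=4): c = 0.4280 + 0.7560i → escape time 4
(row=2, col=5): c = 0.7800 + 0.7560i → escape time 2
(row=3, col=0): c = -0.9800 + 0.3840i → escape time 7
(row=3, col=1): c = -0.6280 + 0.3840i → escape time 7
(row=3, col=2): c = -0.2760 + 0.3840i → escape time 7
(row=3, col=3): c = 0.0760 + 0.3840i → escape time 7
(row=3, col=4): c = 0.4280 + 0.3840i → escape time 7
(row=3, col=5): c = 0.7800 + 0.3840i → escape time 3
(row=4, col=0): c = -0.9800 + 0.0120i → escape time 7
(row=4, col=1): c = -0.6280 + 0.0120i → escape time 7
(row=4, col=2): c = -0.2760 + 0.0120i → escape time 7
(row=4, col=3): c = 0.0760 + 0.0120i → escape time 7
(row=4, col=4): c = 0.4280 + 0.0120i → escape time 6
(row=4, col=5): c = 0.7800 + 0.0120i → escape time 3
(row=5, col=0): c = -0.9800 + -0.3600i → escape time 7
(row=5, col=1): c = -0.6280 + -0.3600i → escape time 7
(row=5, col=2): c = -0.2760 + -0.3600i → escape time 7
(row=5, col=3): c = 0.0760 + -0.3600i → escape time 7
(row=5, col=4): c = 0.4280 + -0.3600i → escape time 7
(row=5, col=5): c = 0.7800 + -0.3600i → escape time 3

Answer: 222222
334422
457742
777773
777763
777773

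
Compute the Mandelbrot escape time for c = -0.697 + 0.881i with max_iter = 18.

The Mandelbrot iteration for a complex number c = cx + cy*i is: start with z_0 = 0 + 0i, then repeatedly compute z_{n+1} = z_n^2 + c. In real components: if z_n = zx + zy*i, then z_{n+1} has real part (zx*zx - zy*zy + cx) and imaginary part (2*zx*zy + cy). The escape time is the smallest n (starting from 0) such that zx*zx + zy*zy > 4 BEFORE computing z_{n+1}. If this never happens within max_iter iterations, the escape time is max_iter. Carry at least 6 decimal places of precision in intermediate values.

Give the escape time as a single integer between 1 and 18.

z_0 = 0 + 0i, c = -0.6970 + 0.8810i
Iter 1: z = -0.6970 + 0.8810i, |z|^2 = 1.2620
Iter 2: z = -0.9874 + -0.3471i, |z|^2 = 1.0954
Iter 3: z = 0.1574 + 1.5664i, |z|^2 = 2.4785
Iter 4: z = -3.1260 + 1.3740i, |z|^2 = 11.6598
Escaped at iteration 4

Answer: 4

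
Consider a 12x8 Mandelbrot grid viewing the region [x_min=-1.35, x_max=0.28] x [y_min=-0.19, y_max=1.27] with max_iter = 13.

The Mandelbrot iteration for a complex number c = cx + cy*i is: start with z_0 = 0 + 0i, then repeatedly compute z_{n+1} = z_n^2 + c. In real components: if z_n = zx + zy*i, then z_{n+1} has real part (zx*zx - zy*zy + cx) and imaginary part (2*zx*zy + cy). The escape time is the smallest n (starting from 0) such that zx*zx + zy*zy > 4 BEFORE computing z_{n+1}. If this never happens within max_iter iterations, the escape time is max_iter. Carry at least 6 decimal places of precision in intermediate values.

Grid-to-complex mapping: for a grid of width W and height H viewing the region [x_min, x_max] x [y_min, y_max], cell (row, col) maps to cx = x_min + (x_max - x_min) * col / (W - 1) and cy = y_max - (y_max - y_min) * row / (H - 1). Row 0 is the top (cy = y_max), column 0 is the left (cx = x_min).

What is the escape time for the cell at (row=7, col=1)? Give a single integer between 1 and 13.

Answer: 13

Derivation:
z_0 = 0 + 0i, c = -1.2018 + -0.1900i
Iter 1: z = -1.2018 + -0.1900i, |z|^2 = 1.4805
Iter 2: z = 0.2064 + 0.2667i, |z|^2 = 0.1137
Iter 3: z = -1.2303 + -0.0799i, |z|^2 = 1.5201
Iter 4: z = 0.3055 + 0.0066i, |z|^2 = 0.0934
Iter 5: z = -1.1085 + -0.1860i, |z|^2 = 1.2634
Iter 6: z = -0.0076 + 0.2223i, |z|^2 = 0.0495
Iter 7: z = -1.2512 + -0.1934i, |z|^2 = 1.6029
Iter 8: z = 0.3263 + 0.2939i, |z|^2 = 0.1928
Iter 9: z = -1.1817 + 0.0018i, |z|^2 = 1.3964
Iter 10: z = 0.1946 + -0.1942i, |z|^2 = 0.0756
Iter 11: z = -1.2017 + -0.2656i, |z|^2 = 1.5145
Iter 12: z = 0.1716 + 0.4483i, |z|^2 = 0.2304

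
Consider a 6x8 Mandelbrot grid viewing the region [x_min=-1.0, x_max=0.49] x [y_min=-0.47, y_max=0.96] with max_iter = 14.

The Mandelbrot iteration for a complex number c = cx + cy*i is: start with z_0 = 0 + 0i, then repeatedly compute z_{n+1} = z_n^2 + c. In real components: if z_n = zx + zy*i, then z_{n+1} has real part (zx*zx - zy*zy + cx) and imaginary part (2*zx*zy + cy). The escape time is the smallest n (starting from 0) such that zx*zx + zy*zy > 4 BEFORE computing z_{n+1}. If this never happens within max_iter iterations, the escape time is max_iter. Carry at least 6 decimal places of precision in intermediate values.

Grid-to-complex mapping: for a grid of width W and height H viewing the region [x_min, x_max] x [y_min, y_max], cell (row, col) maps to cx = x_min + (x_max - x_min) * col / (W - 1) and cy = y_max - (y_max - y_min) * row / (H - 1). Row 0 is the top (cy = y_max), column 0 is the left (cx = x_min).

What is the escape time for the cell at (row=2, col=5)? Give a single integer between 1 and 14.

Answer: 5

Derivation:
z_0 = 0 + 0i, c = 0.4900 + 0.5514i
Iter 1: z = 0.4900 + 0.5514i, |z|^2 = 0.5442
Iter 2: z = 0.4260 + 1.0918i, |z|^2 = 1.3736
Iter 3: z = -0.5206 + 1.4817i, |z|^2 = 2.4665
Iter 4: z = -1.4345 + -0.9913i, |z|^2 = 3.0405
Iter 5: z = 1.5651 + 3.3955i, |z|^2 = 13.9788
Escaped at iteration 5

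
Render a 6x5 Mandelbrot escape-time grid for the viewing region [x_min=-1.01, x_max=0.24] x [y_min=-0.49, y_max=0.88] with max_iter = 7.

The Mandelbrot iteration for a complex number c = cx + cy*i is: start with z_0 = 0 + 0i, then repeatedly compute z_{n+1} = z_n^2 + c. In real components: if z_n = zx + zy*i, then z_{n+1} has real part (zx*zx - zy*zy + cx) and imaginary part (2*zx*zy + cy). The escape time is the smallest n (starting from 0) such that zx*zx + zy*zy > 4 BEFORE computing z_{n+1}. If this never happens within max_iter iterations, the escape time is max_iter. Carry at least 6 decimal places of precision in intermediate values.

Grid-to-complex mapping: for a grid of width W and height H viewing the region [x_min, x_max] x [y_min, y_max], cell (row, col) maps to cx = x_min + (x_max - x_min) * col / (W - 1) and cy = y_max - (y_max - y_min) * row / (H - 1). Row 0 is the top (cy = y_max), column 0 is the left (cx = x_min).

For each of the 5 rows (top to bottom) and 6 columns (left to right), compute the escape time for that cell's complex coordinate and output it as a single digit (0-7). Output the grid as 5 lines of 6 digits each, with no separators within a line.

(row=0, col=0): c = -1.0100 + 0.8800i → escape time 3
(row=0, col=1): c = -0.7600 + 0.8800i → escape time 4
(row=0, col=2): c = -0.5100 + 0.8800i → escape time 4
(row=0, col=3): c = -0.2600 + 0.8800i → escape time 7
(row=0, col=4): c = -0.0100 + 0.8800i → escape time 7
(row=0, col=5): c = 0.2400 + 0.8800i → escape time 4
(row=1, col=0): c = -1.0100 + 0.5375i → escape time 5
(row=1, col=1): c = -0.7600 + 0.5375i → escape time 6
(row=1, col=2): c = -0.5100 + 0.5375i → escape time 7
(row=1, col=3): c = -0.2600 + 0.5375i → escape time 7
(row=1, col=4): c = -0.0100 + 0.5375i → escape time 7
(row=1, col=5): c = 0.2400 + 0.5375i → escape time 7
(row=2, col=0): c = -1.0100 + 0.1950i → escape time 7
(row=2, col=1): c = -0.7600 + 0.1950i → escape time 7
(row=2, col=2): c = -0.5100 + 0.1950i → escape time 7
(row=2, col=3): c = -0.2600 + 0.1950i → escape time 7
(row=2, col=4): c = -0.0100 + 0.1950i → escape time 7
(row=2, col=5): c = 0.2400 + 0.1950i → escape time 7
(row=3, col=0): c = -1.0100 + -0.1475i → escape time 7
(row=3, col=1): c = -0.7600 + -0.1475i → escape time 7
(row=3, col=2): c = -0.5100 + -0.1475i → escape time 7
(row=3, col=3): c = -0.2600 + -0.1475i → escape time 7
(row=3, col=4): c = -0.0100 + -0.1475i → escape time 7
(row=3, col=5): c = 0.2400 + -0.1475i → escape time 7
(row=4, col=0): c = -1.0100 + -0.4900i → escape time 5
(row=4, col=1): c = -0.7600 + -0.4900i → escape time 6
(row=4, col=2): c = -0.5100 + -0.4900i → escape time 7
(row=4, col=3): c = -0.2600 + -0.4900i → escape time 7
(row=4, col=4): c = -0.0100 + -0.4900i → escape time 7
(row=4, col=5): c = 0.2400 + -0.4900i → escape time 7

Answer: 344774
567777
777777
777777
567777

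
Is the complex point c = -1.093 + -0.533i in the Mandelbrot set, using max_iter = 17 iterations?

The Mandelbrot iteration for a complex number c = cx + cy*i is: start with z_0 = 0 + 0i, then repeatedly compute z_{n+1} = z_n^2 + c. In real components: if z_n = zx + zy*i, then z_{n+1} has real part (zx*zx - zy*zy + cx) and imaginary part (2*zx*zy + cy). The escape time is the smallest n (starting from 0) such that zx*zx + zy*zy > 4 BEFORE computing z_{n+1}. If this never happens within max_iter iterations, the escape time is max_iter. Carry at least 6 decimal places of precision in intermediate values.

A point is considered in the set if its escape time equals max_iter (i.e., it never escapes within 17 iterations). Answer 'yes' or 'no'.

Answer: no

Derivation:
z_0 = 0 + 0i, c = -1.0930 + -0.5330i
Iter 1: z = -1.0930 + -0.5330i, |z|^2 = 1.4787
Iter 2: z = -0.1824 + 0.6321i, |z|^2 = 0.4329
Iter 3: z = -1.4593 + -0.7637i, |z|^2 = 2.7128
Iter 4: z = 0.4534 + 1.6958i, |z|^2 = 3.0814
Iter 5: z = -3.7632 + 1.0049i, |z|^2 = 15.1716
Escaped at iteration 5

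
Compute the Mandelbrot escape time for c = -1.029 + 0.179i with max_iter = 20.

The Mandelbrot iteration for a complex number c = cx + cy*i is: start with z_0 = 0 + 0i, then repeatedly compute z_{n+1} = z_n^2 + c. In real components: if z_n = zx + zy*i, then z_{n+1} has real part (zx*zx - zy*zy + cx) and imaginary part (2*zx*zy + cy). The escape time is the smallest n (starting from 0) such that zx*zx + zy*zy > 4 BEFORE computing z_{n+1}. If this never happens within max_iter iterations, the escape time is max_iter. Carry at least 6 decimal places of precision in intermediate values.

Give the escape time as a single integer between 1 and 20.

z_0 = 0 + 0i, c = -1.0290 + 0.1790i
Iter 1: z = -1.0290 + 0.1790i, |z|^2 = 1.0909
Iter 2: z = -0.0022 + -0.1894i, |z|^2 = 0.0359
Iter 3: z = -1.0649 + 0.1798i, |z|^2 = 1.1663
Iter 4: z = 0.0726 + -0.2040i, |z|^2 = 0.0469
Iter 5: z = -1.0653 + 0.1494i, |z|^2 = 1.1573
Iter 6: z = 0.0836 + -0.1393i, |z|^2 = 0.0264
Iter 7: z = -1.0414 + 0.1557i, |z|^2 = 1.1088
Iter 8: z = 0.0313 + -0.1453i, |z|^2 = 0.0221
Iter 9: z = -1.0491 + 0.1699i, |z|^2 = 1.1295
Iter 10: z = 0.0428 + -0.1775i, |z|^2 = 0.0333
Iter 11: z = -1.0587 + 0.1638i, |z|^2 = 1.1476
Iter 12: z = 0.0650 + -0.1678i, |z|^2 = 0.0324
Iter 13: z = -1.0529 + 0.1572i, |z|^2 = 1.1334
Iter 14: z = 0.0550 + -0.1520i, |z|^2 = 0.0261
Iter 15: z = -1.0491 + 0.1623i, |z|^2 = 1.1269
Iter 16: z = 0.0453 + -0.1615i, |z|^2 = 0.0281
Iter 17: z = -1.0530 + 0.1644i, |z|^2 = 1.1359
Iter 18: z = 0.0529 + -0.1672i, |z|^2 = 0.0308
Iter 19: z = -1.0542 + 0.1613i, |z|^2 = 1.1373

Answer: 20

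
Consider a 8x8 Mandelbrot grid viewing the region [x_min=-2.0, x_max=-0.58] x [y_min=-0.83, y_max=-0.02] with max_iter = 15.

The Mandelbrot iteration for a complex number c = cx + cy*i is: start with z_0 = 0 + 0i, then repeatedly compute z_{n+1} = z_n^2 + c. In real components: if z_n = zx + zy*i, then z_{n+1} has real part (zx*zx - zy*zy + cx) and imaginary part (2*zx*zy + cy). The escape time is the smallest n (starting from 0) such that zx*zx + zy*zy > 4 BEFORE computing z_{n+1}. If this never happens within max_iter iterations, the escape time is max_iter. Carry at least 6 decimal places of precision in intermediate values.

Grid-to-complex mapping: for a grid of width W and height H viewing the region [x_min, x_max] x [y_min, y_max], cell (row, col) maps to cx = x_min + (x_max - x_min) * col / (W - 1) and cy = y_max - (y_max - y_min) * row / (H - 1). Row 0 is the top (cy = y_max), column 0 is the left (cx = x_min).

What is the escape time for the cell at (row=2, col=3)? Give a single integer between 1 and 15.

z_0 = 0 + 0i, c = -1.3914 + -0.2514i
Iter 1: z = -1.3914 + -0.2514i, |z|^2 = 1.9993
Iter 2: z = 0.4814 + 0.4483i, |z|^2 = 0.4327
Iter 3: z = -1.3606 + 0.1802i, |z|^2 = 1.8837
Iter 4: z = 0.4273 + -0.7417i, |z|^2 = 0.7328
Iter 5: z = -1.7590 + -0.8853i, |z|^2 = 3.8779
Iter 6: z = 0.9188 + 2.8632i, |z|^2 = 9.0424
Escaped at iteration 6

Answer: 6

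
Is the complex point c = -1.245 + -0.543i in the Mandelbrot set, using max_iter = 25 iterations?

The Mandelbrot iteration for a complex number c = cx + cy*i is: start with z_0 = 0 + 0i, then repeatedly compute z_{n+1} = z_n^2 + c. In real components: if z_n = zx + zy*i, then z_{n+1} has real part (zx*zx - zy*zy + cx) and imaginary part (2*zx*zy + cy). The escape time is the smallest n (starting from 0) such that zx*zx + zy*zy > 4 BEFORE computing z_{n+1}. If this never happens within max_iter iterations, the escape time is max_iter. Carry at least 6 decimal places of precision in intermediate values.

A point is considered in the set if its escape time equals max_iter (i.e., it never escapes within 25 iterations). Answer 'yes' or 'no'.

z_0 = 0 + 0i, c = -1.2450 + -0.5430i
Iter 1: z = -1.2450 + -0.5430i, |z|^2 = 1.8449
Iter 2: z = 0.0102 + 0.8091i, |z|^2 = 0.6547
Iter 3: z = -1.8995 + -0.5265i, |z|^2 = 3.8853
Iter 4: z = 2.0858 + 1.4573i, |z|^2 = 6.4744
Escaped at iteration 4

Answer: no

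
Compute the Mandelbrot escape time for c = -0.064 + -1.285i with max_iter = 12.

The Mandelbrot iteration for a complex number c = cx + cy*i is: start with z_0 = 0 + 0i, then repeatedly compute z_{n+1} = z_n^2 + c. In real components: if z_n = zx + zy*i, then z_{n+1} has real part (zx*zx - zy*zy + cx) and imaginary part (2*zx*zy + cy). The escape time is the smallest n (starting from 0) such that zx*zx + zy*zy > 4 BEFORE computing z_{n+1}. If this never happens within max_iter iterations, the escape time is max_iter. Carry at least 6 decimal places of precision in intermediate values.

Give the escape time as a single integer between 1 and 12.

z_0 = 0 + 0i, c = -0.0640 + -1.2850i
Iter 1: z = -0.0640 + -1.2850i, |z|^2 = 1.6553
Iter 2: z = -1.7111 + -1.1205i, |z|^2 = 4.1835
Escaped at iteration 2

Answer: 2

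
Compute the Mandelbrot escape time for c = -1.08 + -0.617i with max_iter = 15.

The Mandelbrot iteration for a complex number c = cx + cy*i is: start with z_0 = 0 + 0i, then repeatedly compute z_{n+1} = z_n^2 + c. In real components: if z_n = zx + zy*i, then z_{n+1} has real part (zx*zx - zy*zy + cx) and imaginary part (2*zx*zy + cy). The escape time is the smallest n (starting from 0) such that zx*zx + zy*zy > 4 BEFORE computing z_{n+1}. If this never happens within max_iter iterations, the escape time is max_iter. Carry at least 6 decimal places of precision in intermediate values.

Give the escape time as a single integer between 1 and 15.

Answer: 4

Derivation:
z_0 = 0 + 0i, c = -1.0800 + -0.6170i
Iter 1: z = -1.0800 + -0.6170i, |z|^2 = 1.5471
Iter 2: z = -0.2943 + 0.7157i, |z|^2 = 0.5989
Iter 3: z = -1.5056 + -1.0383i, |z|^2 = 3.3450
Iter 4: z = 0.1090 + 2.5095i, |z|^2 = 6.3095
Escaped at iteration 4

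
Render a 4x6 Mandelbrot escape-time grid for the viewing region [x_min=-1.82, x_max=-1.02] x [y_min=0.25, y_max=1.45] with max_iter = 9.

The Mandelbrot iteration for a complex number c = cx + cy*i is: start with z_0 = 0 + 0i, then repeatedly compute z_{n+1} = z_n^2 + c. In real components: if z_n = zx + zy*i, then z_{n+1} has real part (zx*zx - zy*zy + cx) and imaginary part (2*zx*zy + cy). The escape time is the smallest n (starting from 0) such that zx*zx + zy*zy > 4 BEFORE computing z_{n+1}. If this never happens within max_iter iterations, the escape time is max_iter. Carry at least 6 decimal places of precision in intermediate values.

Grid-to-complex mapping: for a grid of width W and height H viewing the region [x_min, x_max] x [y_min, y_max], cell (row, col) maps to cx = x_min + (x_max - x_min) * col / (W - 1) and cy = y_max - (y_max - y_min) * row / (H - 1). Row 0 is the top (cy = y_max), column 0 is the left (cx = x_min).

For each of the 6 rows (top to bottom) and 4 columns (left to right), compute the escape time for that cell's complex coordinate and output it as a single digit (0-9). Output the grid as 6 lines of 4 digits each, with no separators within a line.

Answer: 1122
1223
1233
2333
3345
4589

Derivation:
(row=0, col=0): c = -1.8200 + 1.4500i → escape time 1
(row=0, col=1): c = -1.5533 + 1.4500i → escape time 1
(row=0, col=2): c = -1.2867 + 1.4500i → escape time 2
(row=0, col=3): c = -1.0200 + 1.4500i → escape time 2
(row=1, col=0): c = -1.8200 + 1.2100i → escape time 1
(row=1, col=1): c = -1.5533 + 1.2100i → escape time 2
(row=1, col=2): c = -1.2867 + 1.2100i → escape time 2
(row=1, col=3): c = -1.0200 + 1.2100i → escape time 3
(row=2, col=0): c = -1.8200 + 0.9700i → escape time 1
(row=2, col=1): c = -1.5533 + 0.9700i → escape time 2
(row=2, col=2): c = -1.2867 + 0.9700i → escape time 3
(row=2, col=3): c = -1.0200 + 0.9700i → escape time 3
(row=3, col=0): c = -1.8200 + 0.7300i → escape time 2
(row=3, col=1): c = -1.5533 + 0.7300i → escape time 3
(row=3, col=2): c = -1.2867 + 0.7300i → escape time 3
(row=3, col=3): c = -1.0200 + 0.7300i → escape time 3
(row=4, col=0): c = -1.8200 + 0.4900i → escape time 3
(row=4, col=1): c = -1.5533 + 0.4900i → escape time 3
(row=4, col=2): c = -1.2867 + 0.4900i → escape time 4
(row=4, col=3): c = -1.0200 + 0.4900i → escape time 5
(row=5, col=0): c = -1.8200 + 0.2500i → escape time 4
(row=5, col=1): c = -1.5533 + 0.2500i → escape time 5
(row=5, col=2): c = -1.2867 + 0.2500i → escape time 8
(row=5, col=3): c = -1.0200 + 0.2500i → escape time 9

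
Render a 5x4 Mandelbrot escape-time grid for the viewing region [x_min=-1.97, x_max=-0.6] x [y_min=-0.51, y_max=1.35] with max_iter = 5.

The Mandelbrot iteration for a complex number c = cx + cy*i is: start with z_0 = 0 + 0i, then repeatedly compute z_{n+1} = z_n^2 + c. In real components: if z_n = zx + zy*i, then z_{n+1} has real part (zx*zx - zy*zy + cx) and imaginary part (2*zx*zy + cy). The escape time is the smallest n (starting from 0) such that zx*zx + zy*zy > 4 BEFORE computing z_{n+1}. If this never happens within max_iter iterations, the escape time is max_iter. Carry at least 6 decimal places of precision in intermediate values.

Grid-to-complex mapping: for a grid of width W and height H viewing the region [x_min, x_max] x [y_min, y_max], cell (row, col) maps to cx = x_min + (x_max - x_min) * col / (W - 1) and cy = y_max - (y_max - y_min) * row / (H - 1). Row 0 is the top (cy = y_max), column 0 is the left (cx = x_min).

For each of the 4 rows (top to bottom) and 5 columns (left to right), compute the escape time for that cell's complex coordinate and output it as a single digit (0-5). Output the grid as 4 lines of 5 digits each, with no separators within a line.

Answer: 11222
13345
45555
13455

Derivation:
(row=0, col=0): c = -1.9700 + 1.3500i → escape time 1
(row=0, col=1): c = -1.6275 + 1.3500i → escape time 1
(row=0, col=2): c = -1.2850 + 1.3500i → escape time 2
(row=0, col=3): c = -0.9425 + 1.3500i → escape time 2
(row=0, col=4): c = -0.6000 + 1.3500i → escape time 2
(row=1, col=0): c = -1.9700 + 0.7300i → escape time 1
(row=1, col=1): c = -1.6275 + 0.7300i → escape time 3
(row=1, col=2): c = -1.2850 + 0.7300i → escape time 3
(row=1, col=3): c = -0.9425 + 0.7300i → escape time 4
(row=1, col=4): c = -0.6000 + 0.7300i → escape time 5
(row=2, col=0): c = -1.9700 + 0.1100i → escape time 4
(row=2, col=1): c = -1.6275 + 0.1100i → escape time 5
(row=2, col=2): c = -1.2850 + 0.1100i → escape time 5
(row=2, col=3): c = -0.9425 + 0.1100i → escape time 5
(row=2, col=4): c = -0.6000 + 0.1100i → escape time 5
(row=3, col=0): c = -1.9700 + -0.5100i → escape time 1
(row=3, col=1): c = -1.6275 + -0.5100i → escape time 3
(row=3, col=2): c = -1.2850 + -0.5100i → escape time 4
(row=3, col=3): c = -0.9425 + -0.5100i → escape time 5
(row=3, col=4): c = -0.6000 + -0.5100i → escape time 5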